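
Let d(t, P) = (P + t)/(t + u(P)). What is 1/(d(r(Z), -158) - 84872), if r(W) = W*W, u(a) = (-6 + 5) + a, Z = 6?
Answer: -123/10439134 ≈ -1.1783e-5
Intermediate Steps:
u(a) = -1 + a
r(W) = W²
d(t, P) = (P + t)/(-1 + P + t) (d(t, P) = (P + t)/(t + (-1 + P)) = (P + t)/(-1 + P + t))
1/(d(r(Z), -158) - 84872) = 1/((-158 + 6²)/(-1 - 158 + 6²) - 84872) = 1/((-158 + 36)/(-1 - 158 + 36) - 84872) = 1/(-122/(-123) - 84872) = 1/(-1/123*(-122) - 84872) = 1/(122/123 - 84872) = 1/(-10439134/123) = -123/10439134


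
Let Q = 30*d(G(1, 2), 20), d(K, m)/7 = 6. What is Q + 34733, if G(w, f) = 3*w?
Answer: 35993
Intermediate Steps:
d(K, m) = 42 (d(K, m) = 7*6 = 42)
Q = 1260 (Q = 30*42 = 1260)
Q + 34733 = 1260 + 34733 = 35993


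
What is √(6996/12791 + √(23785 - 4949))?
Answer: √(89485836 + 327219362*√4709)/12791 ≈ 11.738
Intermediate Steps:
√(6996/12791 + √(23785 - 4949)) = √(6996*(1/12791) + √18836) = √(6996/12791 + 2*√4709)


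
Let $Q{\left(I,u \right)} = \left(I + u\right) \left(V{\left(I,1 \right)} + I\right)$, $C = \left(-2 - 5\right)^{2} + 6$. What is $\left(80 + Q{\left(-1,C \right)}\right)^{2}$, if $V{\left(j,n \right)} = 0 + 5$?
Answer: $87616$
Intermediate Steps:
$V{\left(j,n \right)} = 5$
$C = 55$ ($C = \left(-7\right)^{2} + 6 = 49 + 6 = 55$)
$Q{\left(I,u \right)} = \left(5 + I\right) \left(I + u\right)$ ($Q{\left(I,u \right)} = \left(I + u\right) \left(5 + I\right) = \left(5 + I\right) \left(I + u\right)$)
$\left(80 + Q{\left(-1,C \right)}\right)^{2} = \left(80 + \left(\left(-1\right)^{2} + 5 \left(-1\right) + 5 \cdot 55 - 55\right)\right)^{2} = \left(80 + \left(1 - 5 + 275 - 55\right)\right)^{2} = \left(80 + 216\right)^{2} = 296^{2} = 87616$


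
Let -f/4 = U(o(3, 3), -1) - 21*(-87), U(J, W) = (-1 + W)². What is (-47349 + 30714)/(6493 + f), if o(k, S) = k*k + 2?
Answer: 5545/277 ≈ 20.018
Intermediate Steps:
o(k, S) = 2 + k² (o(k, S) = k² + 2 = 2 + k²)
f = -7324 (f = -4*((-1 - 1)² - 21*(-87)) = -4*((-2)² + 1827) = -4*(4 + 1827) = -4*1831 = -7324)
(-47349 + 30714)/(6493 + f) = (-47349 + 30714)/(6493 - 7324) = -16635/(-831) = -16635*(-1/831) = 5545/277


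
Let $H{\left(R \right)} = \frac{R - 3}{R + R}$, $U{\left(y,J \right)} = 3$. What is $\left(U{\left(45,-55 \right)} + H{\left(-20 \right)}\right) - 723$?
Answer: $- \frac{28777}{40} \approx -719.42$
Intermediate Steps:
$H{\left(R \right)} = \frac{-3 + R}{2 R}$
$\left(U{\left(45,-55 \right)} + H{\left(-20 \right)}\right) - 723 = \left(3 + \frac{-3 - 20}{2 \left(-20\right)}\right) - 723 = \left(3 + \frac{1}{2} \left(- \frac{1}{20}\right) \left(-23\right)\right) - 723 = \left(3 + \frac{23}{40}\right) - 723 = \frac{143}{40} - 723 = - \frac{28777}{40}$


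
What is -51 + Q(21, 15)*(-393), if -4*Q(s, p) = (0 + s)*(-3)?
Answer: -24963/4 ≈ -6240.8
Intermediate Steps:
Q(s, p) = 3*s/4 (Q(s, p) = -(0 + s)*(-3)/4 = -s*(-3)/4 = -(-3)*s/4 = 3*s/4)
-51 + Q(21, 15)*(-393) = -51 + ((¾)*21)*(-393) = -51 + (63/4)*(-393) = -51 - 24759/4 = -24963/4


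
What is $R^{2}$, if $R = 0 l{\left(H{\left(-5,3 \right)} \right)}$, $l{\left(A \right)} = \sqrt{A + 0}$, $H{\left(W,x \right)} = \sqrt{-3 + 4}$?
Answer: $0$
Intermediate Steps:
$H{\left(W,x \right)} = 1$ ($H{\left(W,x \right)} = \sqrt{1} = 1$)
$l{\left(A \right)} = \sqrt{A}$
$R = 0$ ($R = 0 \sqrt{1} = 0 \cdot 1 = 0$)
$R^{2} = 0^{2} = 0$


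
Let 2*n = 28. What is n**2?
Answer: 196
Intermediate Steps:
n = 14 (n = (1/2)*28 = 14)
n**2 = 14**2 = 196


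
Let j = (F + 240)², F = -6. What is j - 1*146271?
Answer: -91515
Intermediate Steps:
j = 54756 (j = (-6 + 240)² = 234² = 54756)
j - 1*146271 = 54756 - 1*146271 = 54756 - 146271 = -91515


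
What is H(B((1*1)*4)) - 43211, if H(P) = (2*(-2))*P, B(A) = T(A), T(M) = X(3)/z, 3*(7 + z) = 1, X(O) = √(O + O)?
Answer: -43211 + 3*√6/5 ≈ -43210.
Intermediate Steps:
X(O) = √2*√O (X(O) = √(2*O) = √2*√O)
z = -20/3 (z = -7 + (⅓)*1 = -7 + ⅓ = -20/3 ≈ -6.6667)
T(M) = -3*√6/20 (T(M) = (√2*√3)/(-20/3) = √6*(-3/20) = -3*√6/20)
B(A) = -3*√6/20
H(P) = -4*P
H(B((1*1)*4)) - 43211 = -(-3)*√6/5 - 43211 = 3*√6/5 - 43211 = -43211 + 3*√6/5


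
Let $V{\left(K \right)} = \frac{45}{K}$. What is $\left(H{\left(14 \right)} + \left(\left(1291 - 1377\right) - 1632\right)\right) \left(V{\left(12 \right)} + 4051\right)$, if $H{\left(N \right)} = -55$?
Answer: $- \frac{28756287}{4} \approx -7.1891 \cdot 10^{6}$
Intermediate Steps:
$\left(H{\left(14 \right)} + \left(\left(1291 - 1377\right) - 1632\right)\right) \left(V{\left(12 \right)} + 4051\right) = \left(-55 + \left(\left(1291 - 1377\right) - 1632\right)\right) \left(\frac{45}{12} + 4051\right) = \left(-55 - 1718\right) \left(45 \cdot \frac{1}{12} + 4051\right) = \left(-55 - 1718\right) \left(\frac{15}{4} + 4051\right) = \left(-1773\right) \frac{16219}{4} = - \frac{28756287}{4}$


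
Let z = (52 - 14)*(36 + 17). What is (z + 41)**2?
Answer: 4223025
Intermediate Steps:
z = 2014 (z = 38*53 = 2014)
(z + 41)**2 = (2014 + 41)**2 = 2055**2 = 4223025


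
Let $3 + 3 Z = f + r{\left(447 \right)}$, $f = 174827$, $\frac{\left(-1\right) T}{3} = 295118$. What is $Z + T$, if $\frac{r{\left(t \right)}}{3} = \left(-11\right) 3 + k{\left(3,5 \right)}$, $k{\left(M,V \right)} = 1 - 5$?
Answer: $- \frac{2481349}{3} \approx -8.2712 \cdot 10^{5}$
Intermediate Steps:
$T = -885354$ ($T = \left(-3\right) 295118 = -885354$)
$k{\left(M,V \right)} = -4$
$r{\left(t \right)} = -111$ ($r{\left(t \right)} = 3 \left(\left(-11\right) 3 - 4\right) = 3 \left(-33 - 4\right) = 3 \left(-37\right) = -111$)
$Z = \frac{174713}{3}$ ($Z = -1 + \frac{174827 - 111}{3} = -1 + \frac{1}{3} \cdot 174716 = -1 + \frac{174716}{3} = \frac{174713}{3} \approx 58238.0$)
$Z + T = \frac{174713}{3} - 885354 = - \frac{2481349}{3}$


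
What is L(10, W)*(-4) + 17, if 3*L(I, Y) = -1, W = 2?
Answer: 55/3 ≈ 18.333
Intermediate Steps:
L(I, Y) = -⅓ (L(I, Y) = (⅓)*(-1) = -⅓)
L(10, W)*(-4) + 17 = -⅓*(-4) + 17 = 4/3 + 17 = 55/3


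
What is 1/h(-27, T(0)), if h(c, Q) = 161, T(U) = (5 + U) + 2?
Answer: 1/161 ≈ 0.0062112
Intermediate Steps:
T(U) = 7 + U
1/h(-27, T(0)) = 1/161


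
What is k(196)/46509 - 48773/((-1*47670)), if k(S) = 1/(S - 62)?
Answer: 25330285909/24757438335 ≈ 1.0231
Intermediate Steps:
k(S) = 1/(-62 + S)
k(196)/46509 - 48773/((-1*47670)) = 1/((-62 + 196)*46509) - 48773/((-1*47670)) = (1/46509)/134 - 48773/(-47670) = (1/134)*(1/46509) - 48773*(-1/47670) = 1/6232206 + 48773/47670 = 25330285909/24757438335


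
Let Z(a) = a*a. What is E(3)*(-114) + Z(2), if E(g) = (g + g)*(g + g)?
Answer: -4100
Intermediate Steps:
Z(a) = a²
E(g) = 4*g² (E(g) = (2*g)*(2*g) = 4*g²)
E(3)*(-114) + Z(2) = (4*3²)*(-114) + 2² = (4*9)*(-114) + 4 = 36*(-114) + 4 = -4104 + 4 = -4100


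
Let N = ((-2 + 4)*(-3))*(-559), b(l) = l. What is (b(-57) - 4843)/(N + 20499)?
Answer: -4900/23853 ≈ -0.20542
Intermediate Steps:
N = 3354 (N = (2*(-3))*(-559) = -6*(-559) = 3354)
(b(-57) - 4843)/(N + 20499) = (-57 - 4843)/(3354 + 20499) = -4900/23853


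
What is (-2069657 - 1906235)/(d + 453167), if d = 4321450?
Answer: -3975892/4774617 ≈ -0.83271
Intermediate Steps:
(-2069657 - 1906235)/(d + 453167) = (-2069657 - 1906235)/(4321450 + 453167) = -3975892/4774617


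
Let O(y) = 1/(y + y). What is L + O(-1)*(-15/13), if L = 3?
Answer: 93/26 ≈ 3.5769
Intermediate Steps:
O(y) = 1/(2*y)
L + O(-1)*(-15/13) = 3 + ((½)/(-1))*(-15/13) = 3 + ((½)*(-1))*(-15*1/13) = 3 - ½*(-15/13) = 3 + 15/26 = 93/26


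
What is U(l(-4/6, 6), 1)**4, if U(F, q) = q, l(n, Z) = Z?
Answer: 1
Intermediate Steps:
U(l(-4/6, 6), 1)**4 = 1**4 = 1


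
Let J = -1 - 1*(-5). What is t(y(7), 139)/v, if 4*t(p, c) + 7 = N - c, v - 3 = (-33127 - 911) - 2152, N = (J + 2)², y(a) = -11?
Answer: 55/72374 ≈ 0.00075994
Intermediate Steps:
J = 4 (J = -1 + 5 = 4)
N = 36 (N = (4 + 2)² = 6² = 36)
v = -36187 (v = 3 + ((-33127 - 911) - 2152) = 3 + (-34038 - 2152) = 3 - 36190 = -36187)
t(p, c) = 29/4 - c/4 (t(p, c) = -7/4 + (36 - c)/4 = -7/4 + (9 - c/4) = 29/4 - c/4)
t(y(7), 139)/v = (29/4 - ¼*139)/(-36187) = (29/4 - 139/4)*(-1/36187) = -55/2*(-1/36187) = 55/72374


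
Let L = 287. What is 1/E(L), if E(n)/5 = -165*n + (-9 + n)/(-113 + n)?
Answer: -87/20598730 ≈ -4.2236e-6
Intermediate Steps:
E(n) = -825*n + 5*(-9 + n)/(-113 + n) (E(n) = 5*(-165*n + (-9 + n)/(-113 + n)) = -825*n + 5*(-9 + n)/(-113 + n))
1/E(L) = 1/(5*(-9 - 165*287² + 18646*287)/(-113 + 287)) = 1/(5*(-9 - 165*82369 + 5351402)/174) = 1/(5*(1/174)*(-9 - 13590885 + 5351402)) = 1/(5*(1/174)*(-8239492)) = 1/(-20598730/87) = -87/20598730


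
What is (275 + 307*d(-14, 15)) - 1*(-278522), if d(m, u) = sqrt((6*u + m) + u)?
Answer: 278797 + 307*sqrt(91) ≈ 2.8173e+5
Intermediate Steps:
d(m, u) = sqrt(m + 7*u) (d(m, u) = sqrt((m + 6*u) + u) = sqrt(m + 7*u))
(275 + 307*d(-14, 15)) - 1*(-278522) = (275 + 307*sqrt(-14 + 7*15)) - 1*(-278522) = (275 + 307*sqrt(-14 + 105)) + 278522 = (275 + 307*sqrt(91)) + 278522 = 278797 + 307*sqrt(91)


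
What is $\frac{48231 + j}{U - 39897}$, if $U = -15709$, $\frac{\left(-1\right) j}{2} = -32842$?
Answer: $- \frac{113915}{55606} \approx -2.0486$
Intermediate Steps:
$j = 65684$ ($j = \left(-2\right) \left(-32842\right) = 65684$)
$\frac{48231 + j}{U - 39897} = \frac{48231 + 65684}{-15709 - 39897} = \frac{113915}{-55606} = 113915 \left(- \frac{1}{55606}\right) = - \frac{113915}{55606}$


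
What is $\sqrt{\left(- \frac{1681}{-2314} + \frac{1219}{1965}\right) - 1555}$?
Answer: $\frac{i \sqrt{32122245831359190}}{4547010} \approx 39.416 i$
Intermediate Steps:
$\sqrt{\left(- \frac{1681}{-2314} + \frac{1219}{1965}\right) - 1555} = \sqrt{\left(\left(-1681\right) \left(- \frac{1}{2314}\right) + 1219 \cdot \frac{1}{1965}\right) - 1555} = \sqrt{\left(\frac{1681}{2314} + \frac{1219}{1965}\right) - 1555} = \sqrt{\frac{6123931}{4547010} - 1555} = \sqrt{- \frac{7064476619}{4547010}} = \frac{i \sqrt{32122245831359190}}{4547010}$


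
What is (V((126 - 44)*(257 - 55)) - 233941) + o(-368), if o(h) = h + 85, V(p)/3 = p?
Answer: -184532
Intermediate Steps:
V(p) = 3*p
o(h) = 85 + h
(V((126 - 44)*(257 - 55)) - 233941) + o(-368) = (3*((126 - 44)*(257 - 55)) - 233941) + (85 - 368) = (3*(82*202) - 233941) - 283 = (3*16564 - 233941) - 283 = (49692 - 233941) - 283 = -184249 - 283 = -184532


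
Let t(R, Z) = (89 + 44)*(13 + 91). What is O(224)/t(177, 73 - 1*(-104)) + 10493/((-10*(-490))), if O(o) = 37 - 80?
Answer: 105633/49400 ≈ 2.1383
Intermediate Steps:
O(o) = -43
t(R, Z) = 13832 (t(R, Z) = 133*104 = 13832)
O(224)/t(177, 73 - 1*(-104)) + 10493/((-10*(-490))) = -43/13832 + 10493/((-10*(-490))) = -43*1/13832 + 10493/4900 = -43/13832 + 10493*(1/4900) = -43/13832 + 1499/700 = 105633/49400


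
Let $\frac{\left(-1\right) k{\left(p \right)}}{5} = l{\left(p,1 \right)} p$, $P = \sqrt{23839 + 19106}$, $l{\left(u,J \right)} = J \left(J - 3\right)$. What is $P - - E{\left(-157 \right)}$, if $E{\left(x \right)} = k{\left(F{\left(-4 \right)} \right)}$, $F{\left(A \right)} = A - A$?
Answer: $\sqrt{42945} \approx 207.23$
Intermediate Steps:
$l{\left(u,J \right)} = J \left(-3 + J\right)$
$P = \sqrt{42945} \approx 207.23$
$F{\left(A \right)} = 0$
$k{\left(p \right)} = 10 p$ ($k{\left(p \right)} = - 5 \cdot 1 \left(-3 + 1\right) p = - 5 \cdot 1 \left(-2\right) p = - 5 \left(- 2 p\right) = 10 p$)
$E{\left(x \right)} = 0$ ($E{\left(x \right)} = 10 \cdot 0 = 0$)
$P - - E{\left(-157 \right)} = \sqrt{42945} - \left(-1\right) 0 = \sqrt{42945} - 0 = \sqrt{42945} + 0 = \sqrt{42945}$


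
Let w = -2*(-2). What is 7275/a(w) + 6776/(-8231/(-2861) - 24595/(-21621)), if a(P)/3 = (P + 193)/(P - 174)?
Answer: -9900719593334/24460381481 ≈ -404.77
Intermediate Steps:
w = 4
a(P) = 3*(193 + P)/(-174 + P) (a(P) = 3*((P + 193)/(P - 174)) = 3*((193 + P)/(-174 + P)) = 3*(193 + P)/(-174 + P))
7275/a(w) + 6776/(-8231/(-2861) - 24595/(-21621)) = 7275/((3*(193 + 4)/(-174 + 4))) + 6776/(-8231/(-2861) - 24595/(-21621)) = 7275/((3*197/(-170))) + 6776/(-8231*(-1/2861) - 24595*(-1/21621)) = 7275/((3*(-1/170)*197)) + 6776/(8231/2861 + 24595/21621) = 7275/(-591/170) + 6776/(248328746/61857681) = 7275*(-170/591) + 6776*(61857681/248328746) = -412250/197 + 209573823228/124164373 = -9900719593334/24460381481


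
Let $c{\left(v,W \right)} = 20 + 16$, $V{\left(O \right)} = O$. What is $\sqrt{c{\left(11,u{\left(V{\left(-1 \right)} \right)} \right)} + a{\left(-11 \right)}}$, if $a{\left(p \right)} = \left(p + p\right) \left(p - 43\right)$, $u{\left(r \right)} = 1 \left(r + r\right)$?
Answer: $6 \sqrt{34} \approx 34.986$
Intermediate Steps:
$u{\left(r \right)} = 2 r$ ($u{\left(r \right)} = 1 \cdot 2 r = 2 r$)
$c{\left(v,W \right)} = 36$
$a{\left(p \right)} = 2 p \left(-43 + p\right)$
$\sqrt{c{\left(11,u{\left(V{\left(-1 \right)} \right)} \right)} + a{\left(-11 \right)}} = \sqrt{36 + 2 \left(-11\right) \left(-43 - 11\right)} = \sqrt{36 + 2 \left(-11\right) \left(-54\right)} = \sqrt{36 + 1188} = \sqrt{1224} = 6 \sqrt{34}$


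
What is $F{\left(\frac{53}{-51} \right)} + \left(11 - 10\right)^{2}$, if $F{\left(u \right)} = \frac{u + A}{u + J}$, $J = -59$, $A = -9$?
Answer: $\frac{1787}{1531} \approx 1.1672$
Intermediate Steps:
$F{\left(u \right)} = \frac{-9 + u}{-59 + u}$ ($F{\left(u \right)} = \frac{u - 9}{u - 59} = \frac{-9 + u}{-59 + u}$)
$F{\left(\frac{53}{-51} \right)} + \left(11 - 10\right)^{2} = \frac{-9 + \frac{53}{-51}}{-59 + \frac{53}{-51}} + \left(11 - 10\right)^{2} = \frac{-9 + 53 \left(- \frac{1}{51}\right)}{-59 + 53 \left(- \frac{1}{51}\right)} + 1^{2} = \frac{-9 - \frac{53}{51}}{-59 - \frac{53}{51}} + 1 = \frac{1}{- \frac{3062}{51}} \left(- \frac{512}{51}\right) + 1 = \left(- \frac{51}{3062}\right) \left(- \frac{512}{51}\right) + 1 = \frac{256}{1531} + 1 = \frac{1787}{1531}$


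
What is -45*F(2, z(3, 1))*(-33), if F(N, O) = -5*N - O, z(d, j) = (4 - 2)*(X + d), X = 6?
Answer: -41580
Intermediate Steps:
z(d, j) = 12 + 2*d (z(d, j) = (4 - 2)*(6 + d) = 2*(6 + d) = 12 + 2*d)
F(N, O) = -O - 5*N
-45*F(2, z(3, 1))*(-33) = -45*(-(12 + 2*3) - 5*2)*(-33) = -45*(-(12 + 6) - 10)*(-33) = -45*(-1*18 - 10)*(-33) = -45*(-18 - 10)*(-33) = -45*(-28)*(-33) = 1260*(-33) = -41580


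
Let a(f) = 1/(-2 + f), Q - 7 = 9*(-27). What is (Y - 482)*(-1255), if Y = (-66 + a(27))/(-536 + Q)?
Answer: 2334538701/3860 ≈ 6.0480e+5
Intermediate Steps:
Q = -236 (Q = 7 + 9*(-27) = 7 - 243 = -236)
Y = 1649/19300 (Y = (-66 + 1/(-2 + 27))/(-536 - 236) = (-66 + 1/25)/(-772) = (-66 + 1/25)*(-1/772) = -1649/25*(-1/772) = 1649/19300 ≈ 0.085440)
(Y - 482)*(-1255) = (1649/19300 - 482)*(-1255) = -9300951/19300*(-1255) = 2334538701/3860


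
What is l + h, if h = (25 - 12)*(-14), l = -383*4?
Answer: -1714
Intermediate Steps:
l = -1532
h = -182 (h = 13*(-14) = -182)
l + h = -1532 - 182 = -1714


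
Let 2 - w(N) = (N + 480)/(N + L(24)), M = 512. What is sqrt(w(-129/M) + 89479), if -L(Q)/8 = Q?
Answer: 2*sqrt(24083626455762)/32811 ≈ 299.14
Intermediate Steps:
L(Q) = -8*Q
w(N) = 2 - (480 + N)/(-192 + N) (w(N) = 2 - (N + 480)/(N - 8*24) = 2 - (480 + N)/(N - 192) = 2 - (480 + N)/(-192 + N))
sqrt(w(-129/M) + 89479) = sqrt((-864 - 129/512)/(-192 - 129/512) + 89479) = sqrt(-442497/512/(-98433/512) + 89479) = sqrt(-512/98433*(-442497/512) + 89479) = sqrt(147499/32811 + 89479) = sqrt(2936042968/32811) = 2*sqrt(24083626455762)/32811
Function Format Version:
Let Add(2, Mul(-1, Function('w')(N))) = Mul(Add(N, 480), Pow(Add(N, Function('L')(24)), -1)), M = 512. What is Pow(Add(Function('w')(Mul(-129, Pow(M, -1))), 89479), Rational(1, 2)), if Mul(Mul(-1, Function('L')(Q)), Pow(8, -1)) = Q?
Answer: Mul(Rational(2, 32811), Pow(24083626455762, Rational(1, 2))) ≈ 299.14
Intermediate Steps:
Function('L')(Q) = Mul(-8, Q)
Function('w')(N) = Add(2, Mul(-1, Pow(Add(-192, N), -1), Add(480, N))) (Function('w')(N) = Add(2, Mul(-1, Mul(Add(N, 480), Pow(Add(N, Mul(-8, 24)), -1)))) = Add(2, Mul(-1, Mul(Add(480, N), Pow(Add(N, -192), -1)))) = Add(2, Mul(-1, Mul(Add(480, N), Pow(Add(-192, N), -1)))) = Add(2, Mul(-1, Mul(Pow(Add(-192, N), -1), Add(480, N)))) = Add(2, Mul(-1, Pow(Add(-192, N), -1), Add(480, N))))
Pow(Add(Function('w')(Mul(-129, Pow(M, -1))), 89479), Rational(1, 2)) = Pow(Add(Mul(Pow(Add(-192, Mul(-129, Pow(512, -1))), -1), Add(-864, Mul(-129, Pow(512, -1)))), 89479), Rational(1, 2)) = Pow(Add(Mul(Pow(Add(-192, Mul(-129, Rational(1, 512))), -1), Add(-864, Mul(-129, Rational(1, 512)))), 89479), Rational(1, 2)) = Pow(Add(Mul(Pow(Add(-192, Rational(-129, 512)), -1), Add(-864, Rational(-129, 512))), 89479), Rational(1, 2)) = Pow(Add(Mul(Pow(Rational(-98433, 512), -1), Rational(-442497, 512)), 89479), Rational(1, 2)) = Pow(Add(Mul(Rational(-512, 98433), Rational(-442497, 512)), 89479), Rational(1, 2)) = Pow(Add(Rational(147499, 32811), 89479), Rational(1, 2)) = Pow(Rational(2936042968, 32811), Rational(1, 2)) = Mul(Rational(2, 32811), Pow(24083626455762, Rational(1, 2)))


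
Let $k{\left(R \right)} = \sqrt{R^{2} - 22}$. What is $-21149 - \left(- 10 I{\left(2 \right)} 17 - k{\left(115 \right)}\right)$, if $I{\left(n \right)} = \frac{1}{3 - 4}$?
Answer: $-21319 + 9 \sqrt{163} \approx -21204.0$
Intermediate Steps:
$I{\left(n \right)} = -1$ ($I{\left(n \right)} = \frac{1}{-1} = -1$)
$k{\left(R \right)} = \sqrt{-22 + R^{2}}$
$-21149 - \left(- 10 I{\left(2 \right)} 17 - k{\left(115 \right)}\right) = -21149 - \left(\left(-10\right) \left(-1\right) 17 - \sqrt{-22 + 115^{2}}\right) = -21149 - \left(10 \cdot 17 - \sqrt{-22 + 13225}\right) = -21149 - \left(170 - \sqrt{13203}\right) = -21149 - \left(170 - 9 \sqrt{163}\right) = -21319 + 9 \sqrt{163}$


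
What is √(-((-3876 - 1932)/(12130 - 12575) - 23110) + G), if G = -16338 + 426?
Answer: √1422799390/445 ≈ 84.764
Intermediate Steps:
G = -15912
√(-((-3876 - 1932)/(12130 - 12575) - 23110) + G) = √(-((-3876 - 1932)/(12130 - 12575) - 23110) - 15912) = √(-(-5808/(-445) - 23110) - 15912) = √(-(-5808*(-1/445) - 23110) - 15912) = √(-(5808/445 - 23110) - 15912) = √(-1*(-10278142/445) - 15912) = √(10278142/445 - 15912) = √(3197302/445) = √1422799390/445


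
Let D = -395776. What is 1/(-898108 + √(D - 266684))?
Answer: -224527/201649660531 - I*√165615/403299321062 ≈ -1.1135e-6 - 1.0091e-9*I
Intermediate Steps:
1/(-898108 + √(D - 266684)) = 1/(-898108 + √(-395776 - 266684)) = 1/(-898108 + √(-662460)) = 1/(-898108 + 2*I*√165615)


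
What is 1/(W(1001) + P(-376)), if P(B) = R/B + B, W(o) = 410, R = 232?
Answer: 47/1569 ≈ 0.029955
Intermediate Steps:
P(B) = B + 232/B (P(B) = 232/B + B = B + 232/B)
1/(W(1001) + P(-376)) = 1/(410 + (-376 + 232/(-376))) = 1/(410 + (-376 + 232*(-1/376))) = 1/(410 + (-376 - 29/47)) = 1/(410 - 17701/47) = 1/(1569/47) = 47/1569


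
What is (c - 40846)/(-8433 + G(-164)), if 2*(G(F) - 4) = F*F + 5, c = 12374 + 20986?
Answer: -14972/10043 ≈ -1.4908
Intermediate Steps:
c = 33360
G(F) = 13/2 + F²/2 (G(F) = 4 + (F*F + 5)/2 = 4 + (F² + 5)/2 = 4 + (5 + F²)/2 = 4 + (5/2 + F²/2) = 13/2 + F²/2)
(c - 40846)/(-8433 + G(-164)) = (33360 - 40846)/(-8433 + (13/2 + (½)*(-164)²)) = -7486/(-8433 + (13/2 + (½)*26896)) = -7486/(-8433 + (13/2 + 13448)) = -7486/(-8433 + 26909/2) = -7486/10043/2 = -7486*2/10043 = -14972/10043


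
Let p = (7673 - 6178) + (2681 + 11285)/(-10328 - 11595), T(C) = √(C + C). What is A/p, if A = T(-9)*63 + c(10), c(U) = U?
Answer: 219230/32760919 + 4143447*I*√2/32760919 ≈ 0.0066918 + 0.17886*I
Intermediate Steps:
T(C) = √2*√C (T(C) = √(2*C) = √2*√C)
p = 32760919/21923 (p = 1495 + 13966/(-21923) = 1495 + 13966*(-1/21923) = 1495 - 13966/21923 = 32760919/21923 ≈ 1494.4)
A = 10 + 189*I*√2 (A = (√2*√(-9))*63 + 10 = (√2*(3*I))*63 + 10 = (3*I*√2)*63 + 10 = 189*I*√2 + 10 = 10 + 189*I*√2 ≈ 10.0 + 267.29*I)
A/p = (10 + 189*I*√2)/(32760919/21923) = (10 + 189*I*√2)*(21923/32760919) = 219230/32760919 + 4143447*I*√2/32760919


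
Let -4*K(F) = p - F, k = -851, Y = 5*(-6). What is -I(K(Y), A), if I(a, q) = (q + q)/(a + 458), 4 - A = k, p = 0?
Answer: -3420/901 ≈ -3.7958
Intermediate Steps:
Y = -30
A = 855 (A = 4 - 1*(-851) = 4 + 851 = 855)
K(F) = F/4 (K(F) = -(0 - F)/4 = -(-1)*F/4 = F/4)
I(a, q) = 2*q/(458 + a) (I(a, q) = (2*q)/(458 + a) = 2*q/(458 + a))
-I(K(Y), A) = -2*855/(458 + (¼)*(-30)) = -2*855/(458 - 15/2) = -2*855/901/2 = -2*855*2/901 = -1*3420/901 = -3420/901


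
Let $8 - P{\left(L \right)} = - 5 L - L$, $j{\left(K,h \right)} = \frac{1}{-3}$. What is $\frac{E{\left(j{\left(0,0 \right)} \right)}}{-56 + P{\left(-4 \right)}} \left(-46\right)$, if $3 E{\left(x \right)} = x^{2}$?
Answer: $\frac{23}{972} \approx 0.023663$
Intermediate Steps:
$j{\left(K,h \right)} = - \frac{1}{3}$
$P{\left(L \right)} = 8 + 6 L$ ($P{\left(L \right)} = 8 - \left(- 5 L - L\right) = 8 - - 6 L = 8 + 6 L$)
$E{\left(x \right)} = \frac{x^{2}}{3}$
$\frac{E{\left(j{\left(0,0 \right)} \right)}}{-56 + P{\left(-4 \right)}} \left(-46\right) = \frac{\frac{1}{3} \left(- \frac{1}{3}\right)^{2}}{-56 + \left(8 + 6 \left(-4\right)\right)} \left(-46\right) = \frac{\frac{1}{3} \cdot \frac{1}{9}}{-56 + \left(8 - 24\right)} \left(-46\right) = \frac{1}{-56 - 16} \cdot \frac{1}{27} \left(-46\right) = \frac{1}{-72} \cdot \frac{1}{27} \left(-46\right) = \left(- \frac{1}{72}\right) \frac{1}{27} \left(-46\right) = \left(- \frac{1}{1944}\right) \left(-46\right) = \frac{23}{972}$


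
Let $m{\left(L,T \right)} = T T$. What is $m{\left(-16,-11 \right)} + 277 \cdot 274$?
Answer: $76019$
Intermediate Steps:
$m{\left(L,T \right)} = T^{2}$
$m{\left(-16,-11 \right)} + 277 \cdot 274 = \left(-11\right)^{2} + 277 \cdot 274 = 121 + 75898 = 76019$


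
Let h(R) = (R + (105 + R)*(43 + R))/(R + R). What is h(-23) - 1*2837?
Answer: -132119/46 ≈ -2872.2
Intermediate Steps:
h(R) = (R + (43 + R)*(105 + R))/(2*R) (h(R) = (R + (43 + R)*(105 + R))/((2*R)) = (R + (43 + R)*(105 + R))*(1/(2*R)) = (R + (43 + R)*(105 + R))/(2*R))
h(-23) - 1*2837 = (½)*(4515 - 23*(149 - 23))/(-23) - 1*2837 = (½)*(-1/23)*(4515 - 23*126) - 2837 = (½)*(-1/23)*(4515 - 2898) - 2837 = (½)*(-1/23)*1617 - 2837 = -1617/46 - 2837 = -132119/46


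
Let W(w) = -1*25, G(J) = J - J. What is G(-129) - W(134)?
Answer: 25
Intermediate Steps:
G(J) = 0
W(w) = -25
G(-129) - W(134) = 0 - 1*(-25) = 0 + 25 = 25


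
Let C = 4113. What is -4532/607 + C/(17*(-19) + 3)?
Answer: -3946831/194240 ≈ -20.319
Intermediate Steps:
-4532/607 + C/(17*(-19) + 3) = -4532/607 + 4113/(17*(-19) + 3) = -4532*1/607 + 4113/(-323 + 3) = -4532/607 + 4113/(-320) = -4532/607 + 4113*(-1/320) = -4532/607 - 4113/320 = -3946831/194240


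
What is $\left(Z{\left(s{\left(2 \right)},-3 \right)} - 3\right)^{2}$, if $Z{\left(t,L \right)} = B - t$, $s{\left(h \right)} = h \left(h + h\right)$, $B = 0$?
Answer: $121$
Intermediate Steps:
$s{\left(h \right)} = 2 h^{2}$ ($s{\left(h \right)} = h 2 h = 2 h^{2}$)
$Z{\left(t,L \right)} = - t$ ($Z{\left(t,L \right)} = 0 - t = - t$)
$\left(Z{\left(s{\left(2 \right)},-3 \right)} - 3\right)^{2} = \left(- 2 \cdot 2^{2} - 3\right)^{2} = \left(- 2 \cdot 4 - 3\right)^{2} = \left(\left(-1\right) 8 - 3\right)^{2} = \left(-8 - 3\right)^{2} = \left(-11\right)^{2} = 121$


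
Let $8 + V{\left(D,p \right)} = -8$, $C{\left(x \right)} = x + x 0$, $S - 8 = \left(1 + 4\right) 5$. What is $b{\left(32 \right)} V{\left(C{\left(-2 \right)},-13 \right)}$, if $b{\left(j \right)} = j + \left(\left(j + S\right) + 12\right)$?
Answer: $-1744$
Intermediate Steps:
$S = 33$ ($S = 8 + \left(1 + 4\right) 5 = 8 + 5 \cdot 5 = 8 + 25 = 33$)
$C{\left(x \right)} = x$ ($C{\left(x \right)} = x + 0 = x$)
$V{\left(D,p \right)} = -16$ ($V{\left(D,p \right)} = -8 - 8 = -16$)
$b{\left(j \right)} = 45 + 2 j$ ($b{\left(j \right)} = j + \left(\left(j + 33\right) + 12\right) = j + \left(\left(33 + j\right) + 12\right) = j + \left(45 + j\right) = 45 + 2 j$)
$b{\left(32 \right)} V{\left(C{\left(-2 \right)},-13 \right)} = \left(45 + 2 \cdot 32\right) \left(-16\right) = \left(45 + 64\right) \left(-16\right) = 109 \left(-16\right) = -1744$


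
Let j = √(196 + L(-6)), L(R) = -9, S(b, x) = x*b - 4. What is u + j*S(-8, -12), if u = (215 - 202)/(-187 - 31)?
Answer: -13/218 + 92*√187 ≈ 1258.0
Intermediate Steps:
S(b, x) = -4 + b*x (S(b, x) = b*x - 4 = -4 + b*x)
j = √187 (j = √(196 - 9) = √187 ≈ 13.675)
u = -13/218 (u = 13/(-218) = 13*(-1/218) = -13/218 ≈ -0.059633)
u + j*S(-8, -12) = -13/218 + √187*(-4 - 8*(-12)) = -13/218 + √187*(-4 + 96) = -13/218 + √187*92 = -13/218 + 92*√187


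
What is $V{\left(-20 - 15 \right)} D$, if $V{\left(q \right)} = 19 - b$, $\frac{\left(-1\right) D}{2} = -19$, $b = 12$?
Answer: $266$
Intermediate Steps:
$D = 38$ ($D = \left(-2\right) \left(-19\right) = 38$)
$V{\left(q \right)} = 7$ ($V{\left(q \right)} = 19 - 12 = 7$)
$V{\left(-20 - 15 \right)} D = 7 \cdot 38 = 266$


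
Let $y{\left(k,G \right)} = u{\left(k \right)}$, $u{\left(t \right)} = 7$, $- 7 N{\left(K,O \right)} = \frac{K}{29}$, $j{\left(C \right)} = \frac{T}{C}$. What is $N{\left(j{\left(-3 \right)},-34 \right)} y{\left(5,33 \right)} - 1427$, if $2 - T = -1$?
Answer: $- \frac{41382}{29} \approx -1427.0$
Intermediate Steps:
$T = 3$ ($T = 2 - -1 = 2 + 1 = 3$)
$j{\left(C \right)} = \frac{3}{C}$
$N{\left(K,O \right)} = - \frac{K}{203}$ ($N{\left(K,O \right)} = - \frac{K \frac{1}{29}}{7} = - \frac{\frac{1}{29} K}{7} = - \frac{K}{203}$)
$y{\left(k,G \right)} = 7$
$N{\left(j{\left(-3 \right)},-34 \right)} y{\left(5,33 \right)} - 1427 = - \frac{3 \frac{1}{-3}}{203} \cdot 7 - 1427 = - \frac{3 \left(- \frac{1}{3}\right)}{203} \cdot 7 - 1427 = \left(- \frac{1}{203}\right) \left(-1\right) 7 - 1427 = \frac{1}{203} \cdot 7 - 1427 = \frac{1}{29} - 1427 = - \frac{41382}{29}$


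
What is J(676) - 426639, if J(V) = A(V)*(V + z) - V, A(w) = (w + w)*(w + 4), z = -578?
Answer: 89669965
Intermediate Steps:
A(w) = 2*w*(4 + w) (A(w) = (2*w)*(4 + w) = 2*w*(4 + w))
J(V) = -V + 2*V*(-578 + V)*(4 + V) (J(V) = (2*V*(4 + V))*(V - 578) - V = (2*V*(4 + V))*(-578 + V) - V = 2*V*(-578 + V)*(4 + V) - V = -V + 2*V*(-578 + V)*(4 + V))
J(676) - 426639 = 676*(-4625 - 1148*676 + 2*676²) - 426639 = 676*(-4625 - 776048 + 2*456976) - 426639 = 676*(-4625 - 776048 + 913952) - 426639 = 676*133279 - 426639 = 90096604 - 426639 = 89669965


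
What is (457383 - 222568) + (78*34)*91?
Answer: 476147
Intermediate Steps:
(457383 - 222568) + (78*34)*91 = 234815 + 2652*91 = 234815 + 241332 = 476147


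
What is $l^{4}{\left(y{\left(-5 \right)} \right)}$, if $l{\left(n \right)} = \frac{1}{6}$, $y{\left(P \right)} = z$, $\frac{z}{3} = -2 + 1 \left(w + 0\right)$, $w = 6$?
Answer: $\frac{1}{1296} \approx 0.0007716$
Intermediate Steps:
$z = 12$ ($z = 3 \left(-2 + 1 \left(6 + 0\right)\right) = 3 \left(-2 + 1 \cdot 6\right) = 3 \left(-2 + 6\right) = 3 \cdot 4 = 12$)
$y{\left(P \right)} = 12$
$l{\left(n \right)} = \frac{1}{6}$
$l^{4}{\left(y{\left(-5 \right)} \right)} = \left(\frac{1}{6}\right)^{4} = \frac{1}{1296}$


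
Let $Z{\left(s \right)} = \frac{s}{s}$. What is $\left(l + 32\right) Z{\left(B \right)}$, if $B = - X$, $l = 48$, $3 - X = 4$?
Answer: $80$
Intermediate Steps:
$X = -1$ ($X = 3 - 4 = -1$)
$B = 1$ ($B = \left(-1\right) \left(-1\right) = 1$)
$Z{\left(s \right)} = 1$
$\left(l + 32\right) Z{\left(B \right)} = \left(48 + 32\right) 1 = 80 \cdot 1 = 80$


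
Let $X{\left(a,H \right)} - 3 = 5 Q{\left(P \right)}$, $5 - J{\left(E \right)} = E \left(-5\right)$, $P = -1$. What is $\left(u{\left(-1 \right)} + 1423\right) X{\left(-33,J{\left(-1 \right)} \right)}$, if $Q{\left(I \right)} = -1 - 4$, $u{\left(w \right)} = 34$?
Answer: $-32054$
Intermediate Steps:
$Q{\left(I \right)} = -5$ ($Q{\left(I \right)} = -1 - 4 = -5$)
$J{\left(E \right)} = 5 + 5 E$ ($J{\left(E \right)} = 5 - E \left(-5\right) = 5 - - 5 E = 5 + 5 E$)
$X{\left(a,H \right)} = -22$ ($X{\left(a,H \right)} = 3 + 5 \left(-5\right) = 3 - 25 = -22$)
$\left(u{\left(-1 \right)} + 1423\right) X{\left(-33,J{\left(-1 \right)} \right)} = \left(34 + 1423\right) \left(-22\right) = 1457 \left(-22\right) = -32054$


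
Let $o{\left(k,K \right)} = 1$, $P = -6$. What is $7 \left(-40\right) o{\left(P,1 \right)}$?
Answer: $-280$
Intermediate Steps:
$7 \left(-40\right) o{\left(P,1 \right)} = 7 \left(-40\right) 1 = \left(-280\right) 1 = -280$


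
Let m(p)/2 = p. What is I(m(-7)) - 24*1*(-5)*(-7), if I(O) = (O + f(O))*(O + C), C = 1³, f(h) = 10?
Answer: -788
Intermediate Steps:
m(p) = 2*p
C = 1
I(O) = (1 + O)*(10 + O) (I(O) = (O + 10)*(O + 1) = (10 + O)*(1 + O) = (1 + O)*(10 + O))
I(m(-7)) - 24*1*(-5)*(-7) = (10 + (2*(-7))² + 11*(2*(-7))) - 24*1*(-5)*(-7) = (10 + (-14)² + 11*(-14)) - (-120)*(-7) = (10 + 196 - 154) - 24*35 = 52 - 840 = -788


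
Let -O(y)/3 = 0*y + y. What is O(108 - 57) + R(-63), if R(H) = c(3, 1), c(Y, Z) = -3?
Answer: -156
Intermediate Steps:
R(H) = -3
O(y) = -3*y (O(y) = -3*(0*y + y) = -3*(0 + y) = -3*y)
O(108 - 57) + R(-63) = -3*(108 - 57) - 3 = -3*51 - 3 = -153 - 3 = -156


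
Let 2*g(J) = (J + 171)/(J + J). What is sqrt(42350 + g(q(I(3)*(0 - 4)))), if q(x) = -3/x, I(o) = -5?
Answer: sqrt(168261)/2 ≈ 205.10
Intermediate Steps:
g(J) = (171 + J)/(4*J) (g(J) = ((J + 171)/(J + J))/2 = ((171 + J)/((2*J)))/2 = ((171 + J)*(1/(2*J)))/2 = ((171 + J)/(2*J))/2 = (171 + J)/(4*J))
sqrt(42350 + g(q(I(3)*(0 - 4)))) = sqrt(42350 + (171 - 3*(-1/(5*(0 - 4))))/(4*((-3*(-1/(5*(0 - 4))))))) = sqrt(42350 + (171 - 3/((-5*(-4))))/(4*((-3/((-5*(-4))))))) = sqrt(42350 + (171 - 3/20)/(4*((-3/20)))) = sqrt(42350 + (171 - 3*1/20)/(4*((-3*1/20)))) = sqrt(42350 + (171 - 3/20)/(4*(-3/20))) = sqrt(42350 + (1/4)*(-20/3)*(3417/20)) = sqrt(42350 - 1139/4) = sqrt(168261/4) = sqrt(168261)/2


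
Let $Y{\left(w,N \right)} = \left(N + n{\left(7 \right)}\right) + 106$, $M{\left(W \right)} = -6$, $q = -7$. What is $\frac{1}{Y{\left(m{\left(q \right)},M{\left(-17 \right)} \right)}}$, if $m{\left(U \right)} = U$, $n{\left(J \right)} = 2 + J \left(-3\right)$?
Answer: $\frac{1}{81} \approx 0.012346$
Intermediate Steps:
$n{\left(J \right)} = 2 - 3 J$
$Y{\left(w,N \right)} = 87 + N$ ($Y{\left(w,N \right)} = \left(N + \left(2 - 21\right)\right) + 106 = \left(N - 19\right) + 106 = \left(-19 + N\right) + 106 = 87 + N$)
$\frac{1}{Y{\left(m{\left(q \right)},M{\left(-17 \right)} \right)}} = \frac{1}{87 - 6} = \frac{1}{81}$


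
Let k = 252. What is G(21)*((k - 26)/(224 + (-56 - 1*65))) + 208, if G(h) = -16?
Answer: 17808/103 ≈ 172.89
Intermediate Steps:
G(21)*((k - 26)/(224 + (-56 - 1*65))) + 208 = -16*(252 - 26)/(224 + (-56 - 1*65)) + 208 = -3616/(224 + (-56 - 65)) + 208 = -3616/(224 - 121) + 208 = -3616/103 + 208 = 17808/103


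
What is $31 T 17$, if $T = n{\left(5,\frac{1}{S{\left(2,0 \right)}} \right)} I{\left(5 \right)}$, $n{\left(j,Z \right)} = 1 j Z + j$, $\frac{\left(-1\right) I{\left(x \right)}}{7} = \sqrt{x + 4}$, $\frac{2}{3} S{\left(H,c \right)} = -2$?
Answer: $-36890$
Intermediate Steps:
$S{\left(H,c \right)} = -3$ ($S{\left(H,c \right)} = \frac{3}{2} \left(-2\right) = -3$)
$I{\left(x \right)} = - 7 \sqrt{4 + x}$ ($I{\left(x \right)} = - 7 \sqrt{x + 4} = - 7 \sqrt{4 + x}$)
$n{\left(j,Z \right)} = j + Z j$ ($n{\left(j,Z \right)} = j Z + j = Z j + j = j + Z j$)
$T = -70$ ($T = 5 \left(1 + \frac{1}{-3}\right) \left(- 7 \sqrt{4 + 5}\right) = 5 \left(1 - \frac{1}{3}\right) \left(- 7 \sqrt{9}\right) = 5 \cdot \frac{2}{3} \left(\left(-7\right) 3\right) = \frac{10}{3} \left(-21\right) = -70$)
$31 T 17 = 31 \left(-70\right) 17 = \left(-2170\right) 17 = -36890$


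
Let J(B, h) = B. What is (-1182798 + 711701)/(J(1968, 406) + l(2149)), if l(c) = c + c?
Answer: -471097/6266 ≈ -75.183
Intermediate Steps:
l(c) = 2*c
(-1182798 + 711701)/(J(1968, 406) + l(2149)) = (-1182798 + 711701)/(1968 + 2*2149) = -471097/(1968 + 4298) = -471097/6266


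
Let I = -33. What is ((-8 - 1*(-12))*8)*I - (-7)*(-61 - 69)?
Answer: -1966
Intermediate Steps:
((-8 - 1*(-12))*8)*I - (-7)*(-61 - 69) = ((-8 - 1*(-12))*8)*(-33) - (-7)*(-61 - 69) = ((-8 + 12)*8)*(-33) - (-7)*(-130) = (4*8)*(-33) - 1*910 = 32*(-33) - 910 = -1056 - 910 = -1966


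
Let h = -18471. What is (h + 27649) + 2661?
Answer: 11839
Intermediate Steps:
(h + 27649) + 2661 = (-18471 + 27649) + 2661 = 9178 + 2661 = 11839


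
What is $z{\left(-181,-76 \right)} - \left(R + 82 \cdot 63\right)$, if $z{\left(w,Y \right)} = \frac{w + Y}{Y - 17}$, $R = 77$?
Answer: $- \frac{487342}{93} \approx -5240.2$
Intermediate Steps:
$z{\left(w,Y \right)} = \frac{Y + w}{-17 + Y}$
$z{\left(-181,-76 \right)} - \left(R + 82 \cdot 63\right) = \frac{-76 - 181}{-17 - 76} - \left(77 + 82 \cdot 63\right) = \frac{1}{-93} \left(-257\right) - \left(77 + 5166\right) = \left(- \frac{1}{93}\right) \left(-257\right) - 5243 = \frac{257}{93} - 5243 = - \frac{487342}{93}$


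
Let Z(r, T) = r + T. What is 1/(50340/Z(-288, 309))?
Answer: 7/16780 ≈ 0.00041716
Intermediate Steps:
Z(r, T) = T + r
1/(50340/Z(-288, 309)) = 1/(50340/(309 - 288)) = 1/(50340/21) = 1/(50340*(1/21)) = 1/(16780/7) = 7/16780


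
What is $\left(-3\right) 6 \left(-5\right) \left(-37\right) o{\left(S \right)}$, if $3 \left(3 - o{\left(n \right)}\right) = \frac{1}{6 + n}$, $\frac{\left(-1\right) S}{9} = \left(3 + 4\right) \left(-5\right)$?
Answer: $- \frac{1068560}{107} \approx -9986.5$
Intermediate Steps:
$S = 315$ ($S = - 9 \left(3 + 4\right) \left(-5\right) = - 9 \cdot 7 \left(-5\right) = \left(-9\right) \left(-35\right) = 315$)
$o{\left(n \right)} = 3 - \frac{1}{3 \left(6 + n\right)}$
$\left(-3\right) 6 \left(-5\right) \left(-37\right) o{\left(S \right)} = \left(-3\right) 6 \left(-5\right) \left(-37\right) \frac{53 + 9 \cdot 315}{3 \left(6 + 315\right)} = \left(-18\right) \left(-5\right) \left(-37\right) \frac{53 + 2835}{3 \cdot 321} = 90 \left(-37\right) \frac{1}{3} \cdot \frac{1}{321} \cdot 2888 = \left(-3330\right) \frac{2888}{963} = - \frac{1068560}{107}$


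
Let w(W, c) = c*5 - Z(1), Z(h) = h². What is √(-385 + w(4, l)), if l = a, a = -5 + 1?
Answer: I*√406 ≈ 20.149*I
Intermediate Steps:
a = -4
l = -4
w(W, c) = -1 + 5*c (w(W, c) = c*5 - 1*1² = 5*c - 1*1 = 5*c - 1 = -1 + 5*c)
√(-385 + w(4, l)) = √(-385 + (-1 + 5*(-4))) = √(-385 + (-1 - 20)) = √(-385 - 21) = √(-406) = I*√406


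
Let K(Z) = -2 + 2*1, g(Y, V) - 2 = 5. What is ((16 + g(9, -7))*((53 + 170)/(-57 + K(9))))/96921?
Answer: -5129/5524497 ≈ -0.00092841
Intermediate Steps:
g(Y, V) = 7 (g(Y, V) = 2 + 5 = 7)
K(Z) = 0 (K(Z) = -2 + 2 = 0)
((16 + g(9, -7))*((53 + 170)/(-57 + K(9))))/96921 = ((16 + 7)*((53 + 170)/(-57 + 0)))/96921 = (23*(223/(-57)))*(1/96921) = (23*(223*(-1/57)))*(1/96921) = (23*(-223/57))*(1/96921) = -5129/57*1/96921 = -5129/5524497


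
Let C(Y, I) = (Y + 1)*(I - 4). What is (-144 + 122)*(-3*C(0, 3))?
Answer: -66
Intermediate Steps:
C(Y, I) = (1 + Y)*(-4 + I)
(-144 + 122)*(-3*C(0, 3)) = (-144 + 122)*(-3*(-4 + 3 - 4*0 + 3*0)) = -(-66)*(-4 + 3 + 0 + 0) = -(-66)*(-1) = -22*3 = -66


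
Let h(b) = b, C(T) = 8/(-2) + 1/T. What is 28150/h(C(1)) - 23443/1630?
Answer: -45954829/4890 ≈ -9397.7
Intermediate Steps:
C(T) = -4 + 1/T (C(T) = 8*(-½) + 1/T = -4 + 1/T)
28150/h(C(1)) - 23443/1630 = 28150/(-4 + 1/1) - 23443/1630 = 28150/(-4 + 1) - 23443*1/1630 = 28150/(-3) - 23443/1630 = 28150*(-⅓) - 23443/1630 = -28150/3 - 23443/1630 = -45954829/4890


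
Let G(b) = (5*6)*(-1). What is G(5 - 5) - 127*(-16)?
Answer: 2002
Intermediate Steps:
G(b) = -30 (G(b) = 30*(-1) = -30)
G(5 - 5) - 127*(-16) = -30 - 127*(-16) = -30 + 2032 = 2002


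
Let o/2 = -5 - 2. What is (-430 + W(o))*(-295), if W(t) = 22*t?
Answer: 217710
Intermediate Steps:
o = -14 (o = 2*(-5 - 2) = 2*(-7) = -14)
(-430 + W(o))*(-295) = (-430 + 22*(-14))*(-295) = (-430 - 308)*(-295) = -738*(-295) = 217710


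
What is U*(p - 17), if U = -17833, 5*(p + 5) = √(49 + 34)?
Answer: 392326 - 17833*√83/5 ≈ 3.5983e+5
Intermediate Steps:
p = -5 + √83/5 (p = -5 + √(49 + 34)/5 = -5 + √83/5 ≈ -3.1779)
U*(p - 17) = -17833*((-5 + √83/5) - 17) = -17833*(-22 + √83/5) = 392326 - 17833*√83/5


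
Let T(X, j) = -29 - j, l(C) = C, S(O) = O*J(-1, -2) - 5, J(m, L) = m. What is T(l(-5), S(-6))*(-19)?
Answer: 570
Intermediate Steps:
S(O) = -5 - O (S(O) = O*(-1) - 5 = -O - 5 = -5 - O)
T(l(-5), S(-6))*(-19) = (-29 - (-5 - 1*(-6)))*(-19) = (-29 - (-5 + 6))*(-19) = (-29 - 1*1)*(-19) = (-29 - 1)*(-19) = -30*(-19) = 570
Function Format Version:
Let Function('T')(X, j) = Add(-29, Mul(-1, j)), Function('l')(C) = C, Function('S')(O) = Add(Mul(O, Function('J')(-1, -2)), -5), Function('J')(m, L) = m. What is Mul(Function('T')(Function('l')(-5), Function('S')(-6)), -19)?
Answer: 570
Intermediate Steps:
Function('S')(O) = Add(-5, Mul(-1, O)) (Function('S')(O) = Add(Mul(O, -1), -5) = Add(Mul(-1, O), -5) = Add(-5, Mul(-1, O)))
Mul(Function('T')(Function('l')(-5), Function('S')(-6)), -19) = Mul(Add(-29, Mul(-1, Add(-5, Mul(-1, -6)))), -19) = Mul(Add(-29, Mul(-1, Add(-5, 6))), -19) = Mul(Add(-29, Mul(-1, 1)), -19) = Mul(Add(-29, -1), -19) = Mul(-30, -19) = 570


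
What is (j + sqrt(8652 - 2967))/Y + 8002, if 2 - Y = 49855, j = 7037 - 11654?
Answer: 398928323/49853 - sqrt(5685)/49853 ≈ 8002.1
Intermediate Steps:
j = -4617
Y = -49853 (Y = 2 - 1*49855 = 2 - 49855 = -49853)
(j + sqrt(8652 - 2967))/Y + 8002 = (-4617 + sqrt(8652 - 2967))/(-49853) + 8002 = (-4617 + sqrt(5685))*(-1/49853) + 8002 = (4617/49853 - sqrt(5685)/49853) + 8002 = 398928323/49853 - sqrt(5685)/49853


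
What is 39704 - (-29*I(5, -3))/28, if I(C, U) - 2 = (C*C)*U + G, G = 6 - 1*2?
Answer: 1109711/28 ≈ 39633.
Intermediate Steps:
G = 4 (G = 6 - 2 = 4)
I(C, U) = 6 + U*C**2 (I(C, U) = 2 + ((C*C)*U + 4) = 2 + (C**2*U + 4) = 2 + (U*C**2 + 4) = 2 + (4 + U*C**2) = 6 + U*C**2)
39704 - (-29*I(5, -3))/28 = 39704 - (-29*(6 - 3*5**2))/28 = 39704 - (-29*(6 - 3*25))/28 = 39704 - (-29*(6 - 75))/28 = 39704 - (-29*(-69))/28 = 39704 - 2001/28 = 1109711/28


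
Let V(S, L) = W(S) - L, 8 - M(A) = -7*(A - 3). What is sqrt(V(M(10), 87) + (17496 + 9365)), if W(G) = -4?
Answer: sqrt(26770) ≈ 163.62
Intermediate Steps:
M(A) = -13 + 7*A (M(A) = 8 - (-7)*(A - 3) = 8 - (-7)*(-3 + A) = 8 - (21 - 7*A) = 8 + (-21 + 7*A) = -13 + 7*A)
V(S, L) = -4 - L
sqrt(V(M(10), 87) + (17496 + 9365)) = sqrt((-4 - 1*87) + (17496 + 9365)) = sqrt((-4 - 87) + 26861) = sqrt(-91 + 26861) = sqrt(26770)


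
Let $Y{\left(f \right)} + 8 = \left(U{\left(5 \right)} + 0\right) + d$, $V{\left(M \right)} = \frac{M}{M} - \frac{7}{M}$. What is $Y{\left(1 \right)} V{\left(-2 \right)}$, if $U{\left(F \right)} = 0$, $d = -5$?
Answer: $- \frac{117}{2} \approx -58.5$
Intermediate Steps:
$V{\left(M \right)} = 1 - \frac{7}{M}$
$Y{\left(f \right)} = -13$ ($Y{\left(f \right)} = -8 + \left(\left(0 + 0\right) - 5\right) = -8 + \left(0 - 5\right) = -8 - 5 = -13$)
$Y{\left(1 \right)} V{\left(-2 \right)} = - 13 \frac{-7 - 2}{-2} = - 13 \left(\left(- \frac{1}{2}\right) \left(-9\right)\right) = \left(-13\right) \frac{9}{2} = - \frac{117}{2}$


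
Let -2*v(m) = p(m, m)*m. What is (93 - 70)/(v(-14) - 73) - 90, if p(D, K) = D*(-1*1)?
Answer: -2227/25 ≈ -89.080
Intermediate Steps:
p(D, K) = -D (p(D, K) = D*(-1) = -D)
v(m) = m²/2 (v(m) = -(-m)*m/2 = -(-1)*m²/2 = m²/2)
(93 - 70)/(v(-14) - 73) - 90 = (93 - 70)/((½)*(-14)² - 73) - 90 = 23/((½)*196 - 73) - 90 = 23/(98 - 73) - 90 = 23/25 - 90 = -2227/25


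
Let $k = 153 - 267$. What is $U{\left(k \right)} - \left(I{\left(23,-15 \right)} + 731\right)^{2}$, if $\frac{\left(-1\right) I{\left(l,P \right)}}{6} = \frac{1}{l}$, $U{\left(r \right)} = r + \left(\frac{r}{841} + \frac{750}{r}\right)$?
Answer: $- \frac{4514692390284}{8452891} \approx -5.341 \cdot 10^{5}$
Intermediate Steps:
$k = -114$ ($k = 153 - 267 = -114$)
$U{\left(r \right)} = \frac{750}{r} + \frac{842 r}{841}$ ($U{\left(r \right)} = r + \left(r \frac{1}{841} + \frac{750}{r}\right) = r + \left(\frac{r}{841} + \frac{750}{r}\right) = r + \left(\frac{750}{r} + \frac{r}{841}\right) = \frac{750}{r} + \frac{842 r}{841}$)
$I{\left(l,P \right)} = - \frac{6}{l}$
$U{\left(k \right)} - \left(I{\left(23,-15 \right)} + 731\right)^{2} = \left(\frac{750}{-114} + \frac{842}{841} \left(-114\right)\right) - \left(- \frac{6}{23} + 731\right)^{2} = \left(750 \left(- \frac{1}{114}\right) - \frac{95988}{841}\right) - \left(\left(-6\right) \frac{1}{23} + 731\right)^{2} = \left(- \frac{125}{19} - \frac{95988}{841}\right) - \left(- \frac{6}{23} + 731\right)^{2} = - \frac{1928897}{15979} - \left(\frac{16807}{23}\right)^{2} = - \frac{1928897}{15979} - \frac{282475249}{529} = - \frac{4514692390284}{8452891}$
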